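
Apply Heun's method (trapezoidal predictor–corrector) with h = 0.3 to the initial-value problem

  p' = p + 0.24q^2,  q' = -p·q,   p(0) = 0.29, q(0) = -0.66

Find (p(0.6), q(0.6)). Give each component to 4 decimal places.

0.5958, -0.5118

Heun on (p,q): k1 = f(t_n, state_n); k2 = f(t_n + h, state_n + h·k1); state_{n+1} = state_n + (h/2)·(k1 + k2).
0.000000: (0.290000, -0.660000)
  k1 = (0.394544, 0.191400)
  predictor → (0.408363, -0.602580)
  k2 = (0.495508, 0.246071)
  → (0.423508, -0.594379)
0.300000: (0.423508, -0.594379)
  k1 = (0.508297, 0.251724)
  predictor → (0.575997, -0.518862)
  k2 = (0.640609, 0.298863)
  → (0.595844, -0.511791)
(p(0.6), q(0.6)) ≈ (0.5958, -0.5118)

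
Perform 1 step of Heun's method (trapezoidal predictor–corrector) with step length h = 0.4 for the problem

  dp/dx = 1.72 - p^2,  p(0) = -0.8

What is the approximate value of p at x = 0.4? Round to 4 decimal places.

Heun: k1 = f(x_n, p_n); k2 = f(x_n + h, p_n + h·k1); p_{n+1} = p_n + (h/2)·(k1 + k2).
x=0.000000, p=-0.800000:
  k1 = f(0.000000, -0.800000) = 1.080000
  k2 = f(0.400000, -0.368000) = 1.584576
  p ← -0.800000 + (0.4/2)·(1.080000 + 1.584576) = -0.267085
p(0.4) ≈ -0.2671

-0.2671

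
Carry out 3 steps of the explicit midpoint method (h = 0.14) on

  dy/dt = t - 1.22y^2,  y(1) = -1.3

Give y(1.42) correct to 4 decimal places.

Midpoint: k1 = f(t_n, y_n); k2 = f(t_n + h/2, y_n + (h/2)·k1); y_{n+1} = y_n + h·k2.
t=1.000000, y=-1.300000:
  k1 = f(1.000000, -1.300000) = -1.061800
  k2 = f(1.070000, -1.374326) = -1.234302
  y ← -1.300000 + 0.14·(-1.234302) = -1.472802
t=1.140000, y=-1.472802:
  k1 = f(1.140000, -1.472802) = -1.506359
  k2 = f(1.210000, -1.578247) = -1.828855
  y ← -1.472802 + 0.14·(-1.828855) = -1.728842
t=1.280000, y=-1.728842:
  k1 = f(1.280000, -1.728842) = -2.366451
  k2 = f(1.350000, -1.894494) = -3.028709
  y ← -1.728842 + 0.14·(-3.028709) = -2.152861
y(1.42) ≈ -2.1529

-2.1529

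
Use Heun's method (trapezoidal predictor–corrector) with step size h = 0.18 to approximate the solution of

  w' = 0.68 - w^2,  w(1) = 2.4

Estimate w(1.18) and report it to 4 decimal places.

Heun: k1 = f(s_n, w_n); k2 = f(s_n + h, w_n + h·k1); w_{n+1} = w_n + (h/2)·(k1 + k2).
s=1.000000, w=2.400000:
  k1 = f(1.000000, 2.400000) = -5.080000
  k2 = f(1.180000, 1.485600) = -1.527007
  w ← 2.400000 + (0.18/2)·(-5.080000 + (-1.527007)) = 1.805369
w(1.18) ≈ 1.8054

1.8054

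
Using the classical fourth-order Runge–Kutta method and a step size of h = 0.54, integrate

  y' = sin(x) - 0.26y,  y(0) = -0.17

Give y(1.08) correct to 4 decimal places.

0.3523

RK4: k1 = f(x_n, y_n); k2 = f(x_n + h/2, y_n + (h/2)·k1); k3 = f(x_n + h/2, y_n + (h/2)·k2); k4 = f(x_n + h, y_n + h·k3); y_{n+1} = y_n + (h/6)·(k1 + 2k2 + 2k3 + k4).
x=0.000000, y=-0.170000:
  k1 = f(0.000000, -0.170000) = 0.044200
  k2 = f(0.270000, -0.158066) = 0.307829
  k3 = f(0.270000, -0.086886) = 0.289322
  k4 = f(0.540000, -0.013766) = 0.517715
  y ← -0.170000 + (0.54/6)·(k1 + 2k2 + 2k3 + k4) = -0.011941
x=0.540000, y=-0.011941:
  k1 = f(0.540000, -0.011941) = 0.517241
  k2 = f(0.810000, 0.127714) = 0.691081
  k3 = f(0.810000, 0.174651) = 0.678878
  k4 = f(1.080000, 0.354653) = 0.789748
  y ← -0.011941 + (0.54/6)·(k1 + 2k2 + 2k3 + k4) = 0.352281
y(1.08) ≈ 0.3523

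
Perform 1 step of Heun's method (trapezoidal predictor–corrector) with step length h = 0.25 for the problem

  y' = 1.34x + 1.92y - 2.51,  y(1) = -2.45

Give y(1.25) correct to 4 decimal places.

Heun: k1 = f(x_n, y_n); k2 = f(x_n + h, y_n + h·k1); y_{n+1} = y_n + (h/2)·(k1 + k2).
x=1.000000, y=-2.450000:
  k1 = f(1.000000, -2.450000) = -5.874000
  k2 = f(1.250000, -3.918500) = -8.358520
  y ← -2.450000 + (0.25/2)·(-5.874000 + (-8.358520)) = -4.229065
y(1.25) ≈ -4.2291

-4.2291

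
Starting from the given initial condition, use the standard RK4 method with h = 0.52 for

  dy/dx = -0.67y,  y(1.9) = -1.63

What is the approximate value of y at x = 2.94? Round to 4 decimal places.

-0.8121

RK4: k1 = f(x_n, y_n); k2 = f(x_n + h/2, y_n + (h/2)·k1); k3 = f(x_n + h/2, y_n + (h/2)·k2); k4 = f(x_n + h, y_n + h·k3); y_{n+1} = y_n + (h/6)·(k1 + 2k2 + 2k3 + k4).
x=1.900000, y=-1.630000:
  k1 = f(1.900000, -1.630000) = 1.092100
  k2 = f(2.160000, -1.346054) = 0.901856
  k3 = f(2.160000, -1.395517) = 0.934997
  k4 = f(2.420000, -1.143802) = 0.766347
  y ← -1.630000 + (0.52/6)·(k1 + 2k2 + 2k3 + k4) = -1.150547
x=2.420000, y=-1.150547:
  k1 = f(2.420000, -1.150547) = 0.770866
  k2 = f(2.680000, -0.950122) = 0.636581
  k3 = f(2.680000, -0.985036) = 0.659974
  k4 = f(2.940000, -0.807360) = 0.540931
  y ← -1.150547 + (0.52/6)·(k1 + 2k2 + 2k3 + k4) = -0.812121
y(2.94) ≈ -0.8121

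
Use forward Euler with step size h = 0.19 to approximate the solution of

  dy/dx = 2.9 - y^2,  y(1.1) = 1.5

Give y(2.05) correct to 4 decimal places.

Euler: y_{n+1} = y_n + h·f(x_n, y_n).
x=1.100000, y=1.500000: f=0.650000 → y ← 1.500000 + 0.19·0.650000 = 1.623500
x=1.290000, y=1.623500: f=0.264248 → y ← 1.623500 + 0.19·0.264248 = 1.673707
x=1.480000, y=1.673707: f=0.098705 → y ← 1.673707 + 0.19·0.098705 = 1.692461
x=1.670000, y=1.692461: f=0.035576 → y ← 1.692461 + 0.19·0.035576 = 1.699220
x=1.860000, y=1.699220: f=0.012650 → y ← 1.699220 + 0.19·0.012650 = 1.701624
y(2.05) ≈ 1.7016

1.7016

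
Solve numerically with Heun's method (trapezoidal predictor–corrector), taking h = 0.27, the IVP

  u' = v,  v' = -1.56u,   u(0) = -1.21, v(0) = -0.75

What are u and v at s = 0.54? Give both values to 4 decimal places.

-1.3207, 0.3795

Heun on (u,v): k1 = f(s_n, state_n); k2 = f(s_n + h, state_n + h·k1); state_{n+1} = state_n + (h/2)·(k1 + k2).
0.000000: (-1.210000, -0.750000)
  k1 = (-0.750000, 1.887600)
  predictor → (-1.412500, -0.240348)
  k2 = (-0.240348, 2.203500)
  → (-1.343697, -0.197701)
0.270000: (-1.343697, -0.197701)
  k1 = (-0.197701, 2.096167)
  predictor → (-1.397076, 0.368264)
  k2 = (0.368264, 2.179439)
  → (-1.320671, 0.379505)
(u(0.54), v(0.54)) ≈ (-1.3207, 0.3795)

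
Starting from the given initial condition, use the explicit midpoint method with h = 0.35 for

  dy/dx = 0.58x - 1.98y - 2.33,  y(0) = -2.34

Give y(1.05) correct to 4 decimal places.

Midpoint: k1 = f(x_n, y_n); k2 = f(x_n + h/2, y_n + (h/2)·k1); y_{n+1} = y_n + h·k2.
x=0.000000, y=-2.340000:
  k1 = f(0.000000, -2.340000) = 2.303200
  k2 = f(0.175000, -1.936940) = 1.606641
  y ← -2.340000 + 0.35·1.606641 = -1.777676
x=0.350000, y=-1.777676:
  k1 = f(0.350000, -1.777676) = 1.392798
  k2 = f(0.525000, -1.533936) = 1.011693
  y ← -1.777676 + 0.35·1.011693 = -1.423583
x=0.700000, y=-1.423583:
  k1 = f(0.700000, -1.423583) = 0.894694
  k2 = f(0.875000, -1.267011) = 0.686183
  y ← -1.423583 + 0.35·0.686183 = -1.183419
y(1.05) ≈ -1.1834

-1.1834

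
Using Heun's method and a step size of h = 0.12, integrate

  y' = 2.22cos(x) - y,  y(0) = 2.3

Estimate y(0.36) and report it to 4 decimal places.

Heun: k1 = f(x_n, y_n); k2 = f(x_n + h, y_n + h·k1); y_{n+1} = y_n + (h/2)·(k1 + k2).
x=0.000000, y=2.300000:
  k1 = f(0.000000, 2.300000) = -0.080000
  k2 = f(0.120000, 2.290400) = -0.086365
  y ← 2.300000 + (0.12/2)·(-0.080000 + (-0.086365)) = 2.290018
x=0.120000, y=2.290018:
  k1 = f(0.120000, 2.290018) = -0.085983
  k2 = f(0.240000, 2.279700) = -0.123330
  y ← 2.290018 + (0.12/2)·(-0.085983 + (-0.123330)) = 2.277459
x=0.240000, y=2.277459:
  k1 = f(0.240000, 2.277459) = -0.121089
  k2 = f(0.360000, 2.262929) = -0.185238
  y ← 2.277459 + (0.12/2)·(-0.121089 + (-0.185238)) = 2.259080
y(0.36) ≈ 2.2591

2.2591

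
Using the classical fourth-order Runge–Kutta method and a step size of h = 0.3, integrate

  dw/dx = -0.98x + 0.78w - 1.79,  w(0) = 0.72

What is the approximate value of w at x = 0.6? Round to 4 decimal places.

-0.4273

RK4: k1 = f(x_n, w_n); k2 = f(x_n + h/2, w_n + (h/2)·k1); k3 = f(x_n + h/2, w_n + (h/2)·k2); k4 = f(x_n + h, w_n + h·k3); w_{n+1} = w_n + (h/6)·(k1 + 2k2 + 2k3 + k4).
x=0.000000, w=0.720000:
  k1 = f(0.000000, 0.720000) = -1.228400
  k2 = f(0.150000, 0.535740) = -1.519123
  k3 = f(0.150000, 0.492132) = -1.553137
  k4 = f(0.300000, 0.254059) = -1.885834
  w ← 0.720000 + (0.3/6)·(k1 + 2k2 + 2k3 + k4) = 0.257062
x=0.300000, w=0.257062:
  k1 = f(0.300000, 0.257062) = -1.883491
  k2 = f(0.450000, -0.025461) = -2.250860
  k3 = f(0.450000, -0.080567) = -2.293842
  k4 = f(0.600000, -0.431090) = -2.714250
  w ← 0.257062 + (0.3/6)·(k1 + 2k2 + 2k3 + k4) = -0.427295
w(0.6) ≈ -0.4273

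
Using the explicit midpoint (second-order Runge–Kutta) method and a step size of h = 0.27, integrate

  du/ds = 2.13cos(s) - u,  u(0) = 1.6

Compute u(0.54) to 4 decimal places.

Midpoint: k1 = f(s_n, u_n); k2 = f(s_n + h/2, u_n + (h/2)·k1); u_{n+1} = u_n + h·k2.
s=0.000000, u=1.600000:
  k1 = f(0.000000, 1.600000) = 0.530000
  k2 = f(0.135000, 1.671550) = 0.439070
  u ← 1.600000 + 0.27·0.439070 = 1.718549
s=0.270000, u=1.718549:
  k1 = f(0.270000, 1.718549) = 0.334283
  k2 = f(0.405000, 1.763677) = 0.194011
  u ← 1.718549 + 0.27·0.194011 = 1.770932
u(0.54) ≈ 1.7709

1.7709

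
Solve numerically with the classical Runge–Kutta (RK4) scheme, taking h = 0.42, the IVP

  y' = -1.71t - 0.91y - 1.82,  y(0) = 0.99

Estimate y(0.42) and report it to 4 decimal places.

RK4: k1 = f(t_n, y_n); k2 = f(t_n + h/2, y_n + (h/2)·k1); k3 = f(t_n + h/2, y_n + (h/2)·k2); k4 = f(t_n + h, y_n + h·k3); y_{n+1} = y_n + (h/6)·(k1 + 2k2 + 2k3 + k4).
t=0.000000, y=0.990000:
  k1 = f(0.000000, 0.990000) = -2.720900
  k2 = f(0.210000, 0.418611) = -2.560036
  k3 = f(0.210000, 0.452392) = -2.590777
  k4 = f(0.420000, -0.098126) = -2.448905
  y ← 0.990000 + (0.42/6)·(k1 + 2k2 + 2k3 + k4) = -0.093000
y(0.42) ≈ -0.0930

-0.0930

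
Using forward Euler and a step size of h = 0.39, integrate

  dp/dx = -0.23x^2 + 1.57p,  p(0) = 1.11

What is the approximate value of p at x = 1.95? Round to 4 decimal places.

Euler: p_{n+1} = p_n + h·f(x_n, p_n).
x=0.000000, p=1.110000: f=1.742700 → p ← 1.110000 + 0.39·1.742700 = 1.789653
x=0.390000, p=1.789653: f=2.774772 → p ← 1.789653 + 0.39·2.774772 = 2.871814
x=0.780000, p=2.871814: f=4.368816 → p ← 2.871814 + 0.39·4.368816 = 4.575652
x=1.170000, p=4.575652: f=6.868927 → p ← 4.575652 + 0.39·6.868927 = 7.254534
x=1.560000, p=7.254534: f=10.829891 → p ← 7.254534 + 0.39·10.829891 = 11.478192
p(1.95) ≈ 11.4782

11.4782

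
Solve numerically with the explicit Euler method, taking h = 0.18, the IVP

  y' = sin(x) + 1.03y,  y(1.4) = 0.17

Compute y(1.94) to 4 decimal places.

Euler: y_{n+1} = y_n + h·f(x_n, y_n).
x=1.400000, y=0.170000: f=1.160550 → y ← 0.170000 + 0.18·1.160550 = 0.378899
x=1.580000, y=0.378899: f=1.390224 → y ← 0.378899 + 0.18·1.390224 = 0.629139
x=1.760000, y=0.629139: f=1.630168 → y ← 0.629139 + 0.18·1.630168 = 0.922569
y(1.94) ≈ 0.9226

0.9226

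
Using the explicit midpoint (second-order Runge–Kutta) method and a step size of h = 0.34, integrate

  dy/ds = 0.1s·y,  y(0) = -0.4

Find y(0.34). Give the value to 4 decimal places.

Midpoint: k1 = f(s_n, y_n); k2 = f(s_n + h/2, y_n + (h/2)·k1); y_{n+1} = y_n + h·k2.
s=0.000000, y=-0.400000:
  k1 = f(0.000000, -0.400000) = 0.000000
  k2 = f(0.170000, -0.400000) = -0.006800
  y ← -0.400000 + 0.34·(-0.006800) = -0.402312
y(0.34) ≈ -0.4023

-0.4023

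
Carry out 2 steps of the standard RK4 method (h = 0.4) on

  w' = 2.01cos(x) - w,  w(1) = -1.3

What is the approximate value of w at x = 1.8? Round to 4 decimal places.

RK4: k1 = f(x_n, w_n); k2 = f(x_n + h/2, w_n + (h/2)·k1); k3 = f(x_n + h/2, w_n + (h/2)·k2); k4 = f(x_n + h, w_n + h·k3); w_{n+1} = w_n + (h/6)·(k1 + 2k2 + 2k3 + k4).
x=1.000000, w=-1.300000:
  k1 = f(1.000000, -1.300000) = 2.386008
  k2 = f(1.200000, -0.822798) = 1.551138
  k3 = f(1.200000, -0.989772) = 1.718112
  k4 = f(1.400000, -0.612755) = 0.954389
  w ← -1.300000 + (0.4/6)·(k1 + 2k2 + 2k3 + k4) = -0.641407
x=1.400000, w=-0.641407:
  k1 = f(1.400000, -0.641407) = 0.983041
  k2 = f(1.600000, -0.444799) = 0.386108
  k3 = f(1.600000, -0.564185) = 0.505494
  k4 = f(1.800000, -0.439209) = -0.017467
  w ← -0.641407 + (0.4/6)·(k1 + 2k2 + 2k3 + k4) = -0.458155
w(1.8) ≈ -0.4582

-0.4582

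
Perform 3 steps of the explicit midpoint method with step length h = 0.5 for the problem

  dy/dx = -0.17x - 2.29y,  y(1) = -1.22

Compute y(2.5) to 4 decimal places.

-0.3099

Midpoint: k1 = f(x_n, y_n); k2 = f(x_n + h/2, y_n + (h/2)·k1); y_{n+1} = y_n + h·k2.
x=1.000000, y=-1.220000:
  k1 = f(1.000000, -1.220000) = 2.623800
  k2 = f(1.250000, -0.564050) = 1.079174
  y ← -1.220000 + 0.5·1.079174 = -0.680413
x=1.500000, y=-0.680413:
  k1 = f(1.500000, -0.680413) = 1.303145
  k2 = f(1.750000, -0.354626) = 0.514595
  y ← -0.680413 + 0.5·0.514595 = -0.423115
x=2.000000, y=-0.423115:
  k1 = f(2.000000, -0.423115) = 0.628934
  k2 = f(2.250000, -0.265882) = 0.226369
  y ← -0.423115 + 0.5·0.226369 = -0.309931
y(2.5) ≈ -0.3099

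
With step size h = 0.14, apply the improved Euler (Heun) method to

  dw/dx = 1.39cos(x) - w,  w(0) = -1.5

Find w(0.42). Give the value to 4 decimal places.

-0.5282

Heun: k1 = f(x_n, w_n); k2 = f(x_n + h, w_n + h·k1); w_{n+1} = w_n + (h/2)·(k1 + k2).
x=0.000000, w=-1.500000:
  k1 = f(0.000000, -1.500000) = 2.890000
  k2 = f(0.140000, -1.095400) = 2.471800
  w ← -1.500000 + (0.14/2)·(2.890000 + 2.471800) = -1.124674
x=0.140000, w=-1.124674:
  k1 = f(0.140000, -1.124674) = 2.501074
  k2 = f(0.280000, -0.774524) = 2.110391
  w ← -1.124674 + (0.14/2)·(2.501074 + 2.110391) = -0.801871
x=0.280000, w=-0.801871:
  k1 = f(0.280000, -0.801871) = 2.137739
  k2 = f(0.420000, -0.502588) = 1.771782
  w ← -0.801871 + (0.14/2)·(2.137739 + 1.771782) = -0.528205
w(0.42) ≈ -0.5282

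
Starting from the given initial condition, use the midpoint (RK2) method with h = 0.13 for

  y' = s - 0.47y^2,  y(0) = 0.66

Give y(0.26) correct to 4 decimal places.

0.6433

Midpoint: k1 = f(s_n, y_n); k2 = f(s_n + h/2, y_n + (h/2)·k1); y_{n+1} = y_n + h·k2.
s=0.000000, y=0.660000:
  k1 = f(0.000000, 0.660000) = -0.204732
  k2 = f(0.065000, 0.646692) = -0.131559
  y ← 0.660000 + 0.13·(-0.131559) = 0.642897
s=0.130000, y=0.642897:
  k1 = f(0.130000, 0.642897) = -0.064259
  k2 = f(0.195000, 0.638720) = 0.003257
  y ← 0.642897 + 0.13·0.003257 = 0.643321
y(0.26) ≈ 0.6433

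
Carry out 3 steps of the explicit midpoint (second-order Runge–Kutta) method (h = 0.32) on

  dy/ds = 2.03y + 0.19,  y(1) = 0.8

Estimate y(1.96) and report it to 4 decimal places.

5.6620

Midpoint: k1 = f(s_n, y_n); k2 = f(s_n + h/2, y_n + (h/2)·k1); y_{n+1} = y_n + h·k2.
s=1.000000, y=0.800000:
  k1 = f(1.000000, 0.800000) = 1.814000
  k2 = f(1.160000, 1.090240) = 2.403187
  y ← 0.800000 + 0.32·2.403187 = 1.569020
s=1.320000, y=1.569020:
  k1 = f(1.320000, 1.569020) = 3.375110
  k2 = f(1.480000, 2.109038) = 4.471346
  y ← 1.569020 + 0.32·4.471346 = 2.999851
s=1.640000, y=2.999851:
  k1 = f(1.640000, 2.999851) = 6.279697
  k2 = f(1.800000, 4.004602) = 8.319343
  y ← 2.999851 + 0.32·8.319343 = 5.662040
y(1.96) ≈ 5.6620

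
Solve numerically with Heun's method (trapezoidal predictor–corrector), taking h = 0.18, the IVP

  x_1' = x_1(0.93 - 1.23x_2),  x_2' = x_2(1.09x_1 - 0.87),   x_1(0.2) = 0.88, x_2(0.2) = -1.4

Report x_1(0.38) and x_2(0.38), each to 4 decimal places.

1.4036, -1.4813

Heun on (x_1,x_2): k1 = f(s_n, state_n); k2 = f(s_n + h, state_n + h·k1); state_{n+1} = state_n + (h/2)·(k1 + k2).
0.200000: (0.880000, -1.400000)
  k1 = (2.333760, -0.124880)
  predictor → (1.300077, -1.422478)
  k2 = (3.483749, -0.778215)
  → (1.403576, -1.481279)
(x_1(0.38), x_2(0.38)) ≈ (1.4036, -1.4813)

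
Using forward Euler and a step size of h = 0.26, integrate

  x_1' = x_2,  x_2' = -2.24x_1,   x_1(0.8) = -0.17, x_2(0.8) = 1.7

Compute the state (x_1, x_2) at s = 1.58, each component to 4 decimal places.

Euler on (x_1,x_2): x_1_{n+1} = x_1_n + h·x_1', x_2_{n+1} = x_2_n + h·x_2'.
0.800000: (-0.170000, 1.700000); f=(1.700000, 0.380800) → (0.272000, 1.799008)
1.060000: (0.272000, 1.799008); f=(1.799008, -0.609280) → (0.739742, 1.640595)
1.320000: (0.739742, 1.640595); f=(1.640595, -1.657022) → (1.166297, 1.209769)
(x_1(1.58), x_2(1.58)) ≈ (1.1663, 1.2098)

1.1663, 1.2098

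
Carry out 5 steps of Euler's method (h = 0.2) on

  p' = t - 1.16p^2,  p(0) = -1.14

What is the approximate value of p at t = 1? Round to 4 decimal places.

-7.8614

Euler: p_{n+1} = p_n + h·f(t_n, p_n).
t=0.000000, p=-1.140000: f=-1.507536 → p ← -1.140000 + 0.2·(-1.507536) = -1.441507
t=0.200000, p=-1.441507: f=-2.210414 → p ← -1.441507 + 0.2·(-2.210414) = -1.883590
t=0.400000, p=-1.883590: f=-3.715577 → p ← -1.883590 + 0.2·(-3.715577) = -2.626705
t=0.600000, p=-2.626705: f=-7.403514 → p ← -2.626705 + 0.2·(-7.403514) = -4.107408
t=0.800000, p=-4.107408: f=-18.770130 → p ← -4.107408 + 0.2·(-18.770130) = -7.861434
p(1) ≈ -7.8614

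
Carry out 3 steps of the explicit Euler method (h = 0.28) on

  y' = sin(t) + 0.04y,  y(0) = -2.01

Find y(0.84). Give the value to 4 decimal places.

Euler: y_{n+1} = y_n + h·f(t_n, y_n).
t=0.000000, y=-2.010000: f=-0.080400 → y ← -2.010000 + 0.28·(-0.080400) = -2.032512
t=0.280000, y=-2.032512: f=0.195055 → y ← -2.032512 + 0.28·0.195055 = -1.977897
t=0.560000, y=-1.977897: f=0.452070 → y ← -1.977897 + 0.28·0.452070 = -1.851317
y(0.84) ≈ -1.8513

-1.8513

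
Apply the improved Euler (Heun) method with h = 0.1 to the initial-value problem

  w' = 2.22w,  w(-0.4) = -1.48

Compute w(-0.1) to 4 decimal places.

-2.8674

Heun: k1 = f(t_n, w_n); k2 = f(t_n + h, w_n + h·k1); w_{n+1} = w_n + (h/2)·(k1 + k2).
t=-0.400000, w=-1.480000:
  k1 = f(-0.400000, -1.480000) = -3.285600
  k2 = f(-0.300000, -1.808560) = -4.015003
  w ← -1.480000 + (0.1/2)·(-3.285600 + (-4.015003)) = -1.845030
t=-0.300000, w=-1.845030:
  k1 = f(-0.300000, -1.845030) = -4.095967
  k2 = f(-0.200000, -2.254627) = -5.005272
  w ← -1.845030 + (0.1/2)·(-4.095967 + (-5.005272)) = -2.300092
t=-0.200000, w=-2.300092:
  k1 = f(-0.200000, -2.300092) = -5.106204
  k2 = f(-0.100000, -2.810713) = -6.239782
  w ← -2.300092 + (0.1/2)·(-5.106204 + (-6.239782)) = -2.867391
w(-0.1) ≈ -2.8674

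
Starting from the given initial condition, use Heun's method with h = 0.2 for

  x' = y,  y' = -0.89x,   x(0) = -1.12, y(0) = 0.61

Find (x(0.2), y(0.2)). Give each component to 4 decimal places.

-0.9781, 0.7985

Heun on (x,y): k1 = f(t_n, state_n); k2 = f(t_n + h, state_n + h·k1); state_{n+1} = state_n + (h/2)·(k1 + k2).
0.000000: (-1.120000, 0.610000)
  k1 = (0.610000, 0.996800)
  predictor → (-0.998000, 0.809360)
  k2 = (0.809360, 0.888220)
  → (-0.978064, 0.798502)
(x(0.2), y(0.2)) ≈ (-0.9781, 0.7985)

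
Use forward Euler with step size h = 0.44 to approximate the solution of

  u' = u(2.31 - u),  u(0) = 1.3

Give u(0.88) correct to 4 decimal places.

2.2349

Euler: u_{n+1} = u_n + h·f(s_n, u_n).
s=0.000000, u=1.300000: f=1.313000 → u ← 1.300000 + 0.44·1.313000 = 1.877720
s=0.440000, u=1.877720: f=0.811701 → u ← 1.877720 + 0.44·0.811701 = 2.234868
u(0.88) ≈ 2.2349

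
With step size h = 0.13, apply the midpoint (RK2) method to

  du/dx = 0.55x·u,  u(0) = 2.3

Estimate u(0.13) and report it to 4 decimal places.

Midpoint: k1 = f(x_n, u_n); k2 = f(x_n + h/2, u_n + (h/2)·k1); u_{n+1} = u_n + h·k2.
x=0.000000, u=2.300000:
  k1 = f(0.000000, 2.300000) = 0.000000
  k2 = f(0.065000, 2.300000) = 0.082225
  u ← 2.300000 + 0.13·0.082225 = 2.310689
u(0.13) ≈ 2.3107

2.3107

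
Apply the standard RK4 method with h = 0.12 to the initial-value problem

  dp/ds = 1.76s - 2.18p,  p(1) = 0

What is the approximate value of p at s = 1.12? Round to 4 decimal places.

RK4: k1 = f(s_n, p_n); k2 = f(s_n + h/2, p_n + (h/2)·k1); k3 = f(s_n + h/2, p_n + (h/2)·k2); k4 = f(s_n + h, p_n + h·k3); p_{n+1} = p_n + (h/6)·(k1 + 2k2 + 2k3 + k4).
s=1.000000, p=0.000000:
  k1 = f(1.000000, 0.000000) = 1.760000
  k2 = f(1.060000, 0.105600) = 1.635392
  k3 = f(1.060000, 0.098124) = 1.651691
  k4 = f(1.120000, 0.198203) = 1.539118
  p ← 0.000000 + (0.12/6)·(k1 + 2k2 + 2k3 + k4) = 0.197466
p(1.12) ≈ 0.1975

0.1975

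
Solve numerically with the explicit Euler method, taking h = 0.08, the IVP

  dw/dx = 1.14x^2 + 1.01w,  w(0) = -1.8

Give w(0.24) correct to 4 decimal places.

Euler: w_{n+1} = w_n + h·f(x_n, w_n).
x=0.000000, w=-1.800000: f=-1.818000 → w ← -1.800000 + 0.08·(-1.818000) = -1.945440
x=0.080000, w=-1.945440: f=-1.957598 → w ← -1.945440 + 0.08·(-1.957598) = -2.102048
x=0.160000, w=-2.102048: f=-2.093884 → w ← -2.102048 + 0.08·(-2.093884) = -2.269559
w(0.24) ≈ -2.2696

-2.2696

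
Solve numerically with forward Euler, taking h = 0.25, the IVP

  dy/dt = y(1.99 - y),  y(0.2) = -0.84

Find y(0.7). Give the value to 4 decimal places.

Euler: y_{n+1} = y_n + h·f(t_n, y_n).
t=0.200000, y=-0.840000: f=-2.377200 → y ← -0.840000 + 0.25·(-2.377200) = -1.434300
t=0.450000, y=-1.434300: f=-4.911473 → y ← -1.434300 + 0.25·(-4.911473) = -2.662168
y(0.7) ≈ -2.6622

-2.6622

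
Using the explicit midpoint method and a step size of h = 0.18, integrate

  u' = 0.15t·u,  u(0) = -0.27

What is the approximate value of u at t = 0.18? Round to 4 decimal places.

-0.2707

Midpoint: k1 = f(t_n, u_n); k2 = f(t_n + h/2, u_n + (h/2)·k1); u_{n+1} = u_n + h·k2.
t=0.000000, u=-0.270000:
  k1 = f(0.000000, -0.270000) = 0.000000
  k2 = f(0.090000, -0.270000) = -0.003645
  u ← -0.270000 + 0.18·(-0.003645) = -0.270656
u(0.18) ≈ -0.2707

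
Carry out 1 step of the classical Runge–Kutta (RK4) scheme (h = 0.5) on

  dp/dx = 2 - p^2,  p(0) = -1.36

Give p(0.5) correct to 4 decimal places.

RK4: k1 = f(x_n, p_n); k2 = f(x_n + h/2, p_n + (h/2)·k1); k3 = f(x_n + h/2, p_n + (h/2)·k2); k4 = f(x_n + h, p_n + h·k3); p_{n+1} = p_n + (h/6)·(k1 + 2k2 + 2k3 + k4).
x=0.000000, p=-1.360000:
  k1 = f(0.000000, -1.360000) = 0.150400
  k2 = f(0.250000, -1.322400) = 0.251258
  k3 = f(0.250000, -1.297185) = 0.317310
  k4 = f(0.500000, -1.201345) = 0.556770
  p ← -1.360000 + (0.5/6)·(k1 + 2k2 + 2k3 + k4) = -1.206308
p(0.5) ≈ -1.2063

-1.2063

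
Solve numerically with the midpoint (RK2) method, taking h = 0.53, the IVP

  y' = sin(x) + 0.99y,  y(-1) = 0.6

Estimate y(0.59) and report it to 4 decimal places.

1.3443

Midpoint: k1 = f(x_n, y_n); k2 = f(x_n + h/2, y_n + (h/2)·k1); y_{n+1} = y_n + h·k2.
x=-1.000000, y=0.600000:
  k1 = f(-1.000000, 0.600000) = -0.247471
  k2 = f(-0.735000, 0.534420) = -0.141511
  y ← 0.600000 + 0.53·(-0.141511) = 0.524999
x=-0.470000, y=0.524999:
  k1 = f(-0.470000, 0.524999) = 0.066863
  k2 = f(-0.205000, 0.542718) = 0.333723
  y ← 0.524999 + 0.53·0.333723 = 0.701872
x=0.060000, y=0.701872:
  k1 = f(0.060000, 0.701872) = 0.754818
  k2 = f(0.325000, 0.901899) = 1.212189
  y ← 0.701872 + 0.53·1.212189 = 1.344333
y(0.59) ≈ 1.3443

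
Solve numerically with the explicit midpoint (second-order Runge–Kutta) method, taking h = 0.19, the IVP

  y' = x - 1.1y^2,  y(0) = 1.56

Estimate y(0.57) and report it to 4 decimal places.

0.9298

Midpoint: k1 = f(x_n, y_n); k2 = f(x_n + h/2, y_n + (h/2)·k1); y_{n+1} = y_n + h·k2.
x=0.000000, y=1.560000:
  k1 = f(0.000000, 1.560000) = -2.676960
  k2 = f(0.095000, 1.305689) = -1.780306
  y ← 1.560000 + 0.19·(-1.780306) = 1.221742
x=0.190000, y=1.221742:
  k1 = f(0.190000, 1.221742) = -1.451919
  k2 = f(0.285000, 1.083810) = -1.007108
  y ← 1.221742 + 0.19·(-1.007108) = 1.030391
x=0.380000, y=1.030391:
  k1 = f(0.380000, 1.030391) = -0.787877
  k2 = f(0.475000, 0.955543) = -0.529369
  y ← 1.030391 + 0.19·(-0.529369) = 0.929811
y(0.57) ≈ 0.9298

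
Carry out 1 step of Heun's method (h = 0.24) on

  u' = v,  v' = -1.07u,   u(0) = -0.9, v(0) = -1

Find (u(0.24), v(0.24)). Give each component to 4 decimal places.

Heun on (u,v): k1 = f(x_n, state_n); k2 = f(x_n + h, state_n + h·k1); state_{n+1} = state_n + (h/2)·(k1 + k2).
0.000000: (-0.900000, -1.000000)
  k1 = (-1.000000, 0.963000)
  predictor → (-1.140000, -0.768880)
  k2 = (-0.768880, 1.219800)
  → (-1.112266, -0.738064)
(u(0.24), v(0.24)) ≈ (-1.1123, -0.7381)

-1.1123, -0.7381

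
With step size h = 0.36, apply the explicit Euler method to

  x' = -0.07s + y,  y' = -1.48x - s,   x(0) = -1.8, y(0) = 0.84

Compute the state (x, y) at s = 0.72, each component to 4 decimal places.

-0.8590, 2.4674

Euler on (x,y): x_{n+1} = x_n + h·x', y_{n+1} = y_n + h·y'.
0.000000: (-1.800000, 0.840000); f=(0.840000, 2.664000) → (-1.497600, 1.799040)
0.360000: (-1.497600, 1.799040); f=(1.773840, 1.856448) → (-0.859018, 2.467361)
(x(0.72), y(0.72)) ≈ (-0.8590, 2.4674)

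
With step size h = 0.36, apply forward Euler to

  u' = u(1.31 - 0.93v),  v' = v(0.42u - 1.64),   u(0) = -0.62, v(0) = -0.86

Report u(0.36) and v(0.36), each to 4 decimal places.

-1.0909, -0.2716

Euler on (u,v): u_{n+1} = u_n + h·u', v_{n+1} = v_n + h·v'.
0.000000: (-0.620000, -0.860000); f=(-1.308076, 1.634344) → (-1.090907, -0.271636)
(u(0.36), v(0.36)) ≈ (-1.0909, -0.2716)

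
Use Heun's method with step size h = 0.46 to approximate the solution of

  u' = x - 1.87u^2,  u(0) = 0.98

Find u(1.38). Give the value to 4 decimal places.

Heun: k1 = f(x_n, u_n); k2 = f(x_n + h, u_n + h·k1); u_{n+1} = u_n + (h/2)·(k1 + k2).
x=0.000000, u=0.980000:
  k1 = f(0.000000, 0.980000) = -1.795948
  k2 = f(0.460000, 0.153864) = 0.415729
  u ← 0.980000 + (0.46/2)·(-1.795948 + 0.415729) = 0.662550
x=0.460000, u=0.662550:
  k1 = f(0.460000, 0.662550) = -0.360878
  k2 = f(0.920000, 0.496546) = 0.458937
  u ← 0.662550 + (0.46/2)·(-0.360878 + 0.458937) = 0.685103
x=0.920000, u=0.685103:
  k1 = f(0.920000, 0.685103) = 0.042285
  k2 = f(1.380000, 0.704554) = 0.451738
  u ← 0.685103 + (0.46/2)·(0.042285 + 0.451738) = 0.798729
u(1.38) ≈ 0.7987

0.7987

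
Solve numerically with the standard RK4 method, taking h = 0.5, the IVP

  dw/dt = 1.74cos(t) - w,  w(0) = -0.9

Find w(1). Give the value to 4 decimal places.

RK4: k1 = f(t_n, w_n); k2 = f(t_n + h/2, w_n + (h/2)·k1); k3 = f(t_n + h/2, w_n + (h/2)·k2); k4 = f(t_n + h, w_n + h·k3); w_{n+1} = w_n + (h/6)·(k1 + 2k2 + 2k3 + k4).
t=0.000000, w=-0.900000:
  k1 = f(0.000000, -0.900000) = 2.640000
  k2 = f(0.250000, -0.240000) = 1.925908
  k3 = f(0.250000, -0.418523) = 2.104431
  k4 = f(0.500000, 0.152215) = 1.374778
  w ← -0.900000 + (0.5/6)·(k1 + 2k2 + 2k3 + k4) = 0.106288
t=0.500000, w=0.106288:
  k1 = f(0.500000, 0.106288) = 1.420706
  k2 = f(0.750000, 0.461464) = 0.811674
  k3 = f(0.750000, 0.309206) = 0.963932
  k4 = f(1.000000, 0.588254) = 0.351872
  w ← 0.106288 + (0.5/6)·(k1 + 2k2 + 2k3 + k4) = 0.549937
w(1) ≈ 0.5499

0.5499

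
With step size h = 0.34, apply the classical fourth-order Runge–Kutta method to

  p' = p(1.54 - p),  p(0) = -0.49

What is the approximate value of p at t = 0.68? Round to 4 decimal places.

-3.3066

RK4: k1 = f(t_n, p_n); k2 = f(t_n + h/2, p_n + (h/2)·k1); k3 = f(t_n + h/2, p_n + (h/2)·k2); k4 = f(t_n + h, p_n + h·k3); p_{n+1} = p_n + (h/6)·(k1 + 2k2 + 2k3 + k4).
t=0.000000, p=-0.490000:
  k1 = f(0.000000, -0.490000) = -0.994700
  k2 = f(0.170000, -0.659099) = -1.449424
  k3 = f(0.170000, -0.736402) = -1.676347
  k4 = f(0.340000, -1.059958) = -2.755846
  p ← -0.490000 + (0.34/6)·(k1 + 2k2 + 2k3 + k4) = -1.056785
t=0.340000, p=-1.056785:
  k1 = f(0.340000, -1.056785) = -2.744244
  k2 = f(0.510000, -1.523306) = -4.666354
  k3 = f(0.510000, -1.850065) = -6.271842
  k4 = f(0.680000, -3.189211) = -15.082454
  p ← -1.056785 + (0.34/6)·(k1 + 2k2 + 2k3 + k4) = -3.306627
p(0.68) ≈ -3.3066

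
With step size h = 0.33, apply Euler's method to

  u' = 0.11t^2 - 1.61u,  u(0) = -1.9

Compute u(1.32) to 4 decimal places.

Euler: u_{n+1} = u_n + h·f(t_n, u_n).
t=0.000000, u=-1.900000: f=3.059000 → u ← -1.900000 + 0.33·3.059000 = -0.890530
t=0.330000, u=-0.890530: f=1.445732 → u ← -0.890530 + 0.33·1.445732 = -0.413438
t=0.660000, u=-0.413438: f=0.713552 → u ← -0.413438 + 0.33·0.713552 = -0.177966
t=0.990000, u=-0.177966: f=0.394337 → u ← -0.177966 + 0.33·0.394337 = -0.047835
u(1.32) ≈ -0.0478

-0.0478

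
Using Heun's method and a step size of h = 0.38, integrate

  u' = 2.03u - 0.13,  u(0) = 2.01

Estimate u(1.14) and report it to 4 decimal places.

17.2974

Heun: k1 = f(x_n, u_n); k2 = f(x_n + h, u_n + h·k1); u_{n+1} = u_n + (h/2)·(k1 + k2).
x=0.000000, u=2.010000:
  k1 = f(0.000000, 2.010000) = 3.950300
  k2 = f(0.380000, 3.511114) = 6.997561
  u ← 2.010000 + (0.38/2)·(3.950300 + 6.997561) = 4.090094
x=0.380000, u=4.090094:
  k1 = f(0.380000, 4.090094) = 8.172890
  k2 = f(0.760000, 7.195792) = 14.477458
  u ← 4.090094 + (0.38/2)·(8.172890 + 14.477458) = 8.393660
x=0.760000, u=8.393660:
  k1 = f(0.760000, 8.393660) = 16.909129
  k2 = f(1.140000, 14.819129) = 29.952832
  u ← 8.393660 + (0.38/2)·(16.909129 + 29.952832) = 17.297432
u(1.14) ≈ 17.2974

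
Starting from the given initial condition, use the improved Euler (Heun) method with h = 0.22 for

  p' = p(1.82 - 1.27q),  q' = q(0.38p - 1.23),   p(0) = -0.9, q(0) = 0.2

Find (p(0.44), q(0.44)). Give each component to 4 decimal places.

Heun on (p,q): k1 = f(x_n, state_n); k2 = f(x_n + h, state_n + h·k1); state_{n+1} = state_n + (h/2)·(k1 + k2).
0.000000: (-0.900000, 0.200000)
  k1 = (-1.409400, -0.314400)
  predictor → (-1.210068, 0.130832)
  k2 = (-2.001263, -0.221083)
  → (-1.275173, 0.141097)
0.220000: (-1.275173, 0.141097)
  k1 = (-2.092313, -0.241920)
  predictor → (-1.735482, 0.087874)
  k2 = (-2.964896, -0.166037)
  → (-1.831466, 0.096222)
(p(0.44), q(0.44)) ≈ (-1.8315, 0.0962)

-1.8315, 0.0962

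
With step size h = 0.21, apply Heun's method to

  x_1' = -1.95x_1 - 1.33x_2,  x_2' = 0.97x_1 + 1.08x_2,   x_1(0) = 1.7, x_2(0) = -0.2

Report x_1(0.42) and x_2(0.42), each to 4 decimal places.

Heun on (x_1,x_2): k1 = f(t_n, state_n); k2 = f(t_n + h, state_n + h·k1); state_{n+1} = state_n + (h/2)·(k1 + k2).
0.000000: (1.700000, -0.200000)
  k1 = (-3.049000, 1.433000)
  predictor → (1.059710, 0.100930)
  k2 = (-2.200671, 1.136923)
  → (1.148785, 0.069842)
0.210000: (1.148785, 0.069842)
  k1 = (-2.333020, 1.189750)
  predictor → (0.658850, 0.319689)
  k2 = (-1.709945, 0.984350)
  → (0.724273, 0.298122)
(x_1(0.42), x_2(0.42)) ≈ (0.7243, 0.2981)

0.7243, 0.2981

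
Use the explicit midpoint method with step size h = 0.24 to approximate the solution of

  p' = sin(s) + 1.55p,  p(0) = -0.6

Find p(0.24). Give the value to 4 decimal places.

-0.8360

Midpoint: k1 = f(s_n, p_n); k2 = f(s_n + h/2, p_n + (h/2)·k1); p_{n+1} = p_n + h·k2.
s=0.000000, p=-0.600000:
  k1 = f(0.000000, -0.600000) = -0.930000
  k2 = f(0.120000, -0.711600) = -0.983268
  p ← -0.600000 + 0.24·(-0.983268) = -0.835984
p(0.24) ≈ -0.8360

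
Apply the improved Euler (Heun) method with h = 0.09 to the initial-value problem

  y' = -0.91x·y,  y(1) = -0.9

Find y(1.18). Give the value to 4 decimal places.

-0.7530

Heun: k1 = f(x_n, y_n); k2 = f(x_n + h, y_n + h·k1); y_{n+1} = y_n + (h/2)·(k1 + k2).
x=1.000000, y=-0.900000:
  k1 = f(1.000000, -0.900000) = 0.819000
  k2 = f(1.090000, -0.826290) = 0.819597
  y ← -0.900000 + (0.09/2)·(0.819000 + 0.819597) = -0.826263
x=1.090000, y=-0.826263:
  k1 = f(1.090000, -0.826263) = 0.819570
  k2 = f(1.180000, -0.752502) = 0.808036
  y ← -0.826263 + (0.09/2)·(0.819570 + 0.808036) = -0.753021
y(1.18) ≈ -0.7530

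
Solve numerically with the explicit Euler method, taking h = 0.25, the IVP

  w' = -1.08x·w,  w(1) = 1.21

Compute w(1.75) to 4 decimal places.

0.3482

Euler: w_{n+1} = w_n + h·f(x_n, w_n).
x=1.000000, w=1.210000: f=-1.306800 → w ← 1.210000 + 0.25·(-1.306800) = 0.883300
x=1.250000, w=0.883300: f=-1.192455 → w ← 0.883300 + 0.25·(-1.192455) = 0.585186
x=1.500000, w=0.585186: f=-0.948002 → w ← 0.585186 + 0.25·(-0.948002) = 0.348186
w(1.75) ≈ 0.3482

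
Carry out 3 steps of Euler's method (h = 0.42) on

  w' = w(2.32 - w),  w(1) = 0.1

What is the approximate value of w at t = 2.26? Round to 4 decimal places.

Euler: w_{n+1} = w_n + h·f(t_n, w_n).
t=1.000000, w=0.100000: f=0.222000 → w ← 0.100000 + 0.42·0.222000 = 0.193240
t=1.420000, w=0.193240: f=0.410975 → w ← 0.193240 + 0.42·0.410975 = 0.365850
t=1.840000, w=0.365850: f=0.714925 → w ← 0.365850 + 0.42·0.714925 = 0.666118
w(2.26) ≈ 0.6661

0.6661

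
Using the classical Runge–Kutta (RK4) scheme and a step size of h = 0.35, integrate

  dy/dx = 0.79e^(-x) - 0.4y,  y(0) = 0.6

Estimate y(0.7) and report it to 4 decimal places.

0.7947

RK4: k1 = f(x_n, y_n); k2 = f(x_n + h/2, y_n + (h/2)·k1); k3 = f(x_n + h/2, y_n + (h/2)·k2); k4 = f(x_n + h, y_n + h·k3); y_{n+1} = y_n + (h/6)·(k1 + 2k2 + 2k3 + k4).
x=0.000000, y=0.600000:
  k1 = f(0.000000, 0.600000) = 0.550000
  k2 = f(0.175000, 0.696250) = 0.384671
  k3 = f(0.175000, 0.667317) = 0.396244
  k4 = f(0.350000, 0.738685) = 0.261229
  y ← 0.600000 + (0.35/6)·(k1 + 2k2 + 2k3 + k4) = 0.738428
x=0.350000, y=0.738428:
  k1 = f(0.350000, 0.738428) = 0.261332
  k2 = f(0.525000, 0.784162) = 0.153664
  k3 = f(0.525000, 0.765320) = 0.161201
  k4 = f(0.700000, 0.794849) = 0.074363
  y ← 0.738428 + (0.35/6)·(k1 + 2k2 + 2k3 + k4) = 0.794745
y(0.7) ≈ 0.7947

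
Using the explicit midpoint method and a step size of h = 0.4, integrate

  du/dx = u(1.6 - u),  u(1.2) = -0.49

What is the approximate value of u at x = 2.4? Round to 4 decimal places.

Midpoint: k1 = f(x_n, u_n); k2 = f(x_n + h/2, u_n + (h/2)·k1); u_{n+1} = u_n + h·k2.
x=1.200000, u=-0.490000:
  k1 = f(1.200000, -0.490000) = -1.024100
  k2 = f(1.400000, -0.694820) = -1.594487
  u ← -0.490000 + 0.4·(-1.594487) = -1.127795
x=1.600000, u=-1.127795:
  k1 = f(1.600000, -1.127795) = -3.076393
  k2 = f(1.800000, -1.743073) = -5.827222
  u ← -1.127795 + 0.4·(-5.827222) = -3.458683
x=2.000000, u=-3.458683:
  k1 = f(2.000000, -3.458683) = -17.496384
  k2 = f(2.200000, -6.957960) = -59.545945
  u ← -3.458683 + 0.4·(-59.545945) = -27.277061
u(2.4) ≈ -27.2771

-27.2771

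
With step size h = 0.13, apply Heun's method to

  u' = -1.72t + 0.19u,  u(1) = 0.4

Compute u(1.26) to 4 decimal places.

Heun: k1 = f(t_n, u_n); k2 = f(t_n + h, u_n + h·k1); u_{n+1} = u_n + (h/2)·(k1 + k2).
t=1.000000, u=0.400000:
  k1 = f(1.000000, 0.400000) = -1.644000
  k2 = f(1.130000, 0.186280) = -1.908207
  u ← 0.400000 + (0.13/2)·(-1.644000 + (-1.908207)) = 0.169107
t=1.130000, u=0.169107:
  k1 = f(1.130000, 0.169107) = -1.911470
  k2 = f(1.260000, -0.079385) = -2.182283
  u ← 0.169107 + (0.13/2)·(-1.911470 + (-2.182283)) = -0.096987
u(1.26) ≈ -0.0970

-0.0970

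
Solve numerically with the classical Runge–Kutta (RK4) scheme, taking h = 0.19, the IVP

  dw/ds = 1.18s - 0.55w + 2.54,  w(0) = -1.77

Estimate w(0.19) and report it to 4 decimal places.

RK4: k1 = f(s_n, w_n); k2 = f(s_n + h/2, w_n + (h/2)·k1); k3 = f(s_n + h/2, w_n + (h/2)·k2); k4 = f(s_n + h, w_n + h·k3); w_{n+1} = w_n + (h/6)·(k1 + 2k2 + 2k3 + k4).
s=0.000000, w=-1.770000:
  k1 = f(0.000000, -1.770000) = 3.513500
  k2 = f(0.095000, -1.436217) = 3.442020
  k3 = f(0.095000, -1.443008) = 3.445754
  k4 = f(0.190000, -1.115307) = 3.377619
  w ← -1.770000 + (0.19/6)·(k1 + 2k2 + 2k3 + k4) = -1.115556
w(0.19) ≈ -1.1156

-1.1156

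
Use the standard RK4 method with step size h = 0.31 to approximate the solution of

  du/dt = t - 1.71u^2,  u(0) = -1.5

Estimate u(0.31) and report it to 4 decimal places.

-6.0017

RK4: k1 = f(t_n, u_n); k2 = f(t_n + h/2, u_n + (h/2)·k1); k3 = f(t_n + h/2, u_n + (h/2)·k2); k4 = f(t_n + h, u_n + h·k3); u_{n+1} = u_n + (h/6)·(k1 + 2k2 + 2k3 + k4).
t=0.000000, u=-1.500000:
  k1 = f(0.000000, -1.500000) = -3.847500
  k2 = f(0.155000, -2.096363) = -7.359998
  k3 = f(0.155000, -2.640800) = -11.770237
  k4 = f(0.310000, -5.148774) = -45.021877
  u ← -1.500000 + (0.31/6)·(k1 + 2k2 + 2k3 + k4) = -6.001709
u(0.31) ≈ -6.0017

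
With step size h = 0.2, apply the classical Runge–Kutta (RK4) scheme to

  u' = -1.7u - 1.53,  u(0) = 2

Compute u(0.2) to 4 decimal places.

RK4: k1 = f(t_n, u_n); k2 = f(t_n + h/2, u_n + (h/2)·k1); k3 = f(t_n + h/2, u_n + (h/2)·k2); k4 = f(t_n + h, u_n + h·k3); u_{n+1} = u_n + (h/6)·(k1 + 2k2 + 2k3 + k4).
t=0.000000, u=2.000000:
  k1 = f(0.000000, 2.000000) = -4.930000
  k2 = f(0.100000, 1.507000) = -4.091900
  k3 = f(0.100000, 1.590810) = -4.234377
  k4 = f(0.200000, 1.153125) = -3.490312
  u ← 2.000000 + (0.2/6)·(k1 + 2k2 + 2k3 + k4) = 1.164238
u(0.2) ≈ 1.1642

1.1642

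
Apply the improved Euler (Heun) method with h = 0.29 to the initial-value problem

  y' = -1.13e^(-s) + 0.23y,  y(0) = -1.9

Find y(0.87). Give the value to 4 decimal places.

-3.0647

Heun: k1 = f(s_n, y_n); k2 = f(s_n + h, y_n + h·k1); y_{n+1} = y_n + (h/2)·(k1 + k2).
s=0.000000, y=-1.900000:
  k1 = f(0.000000, -1.900000) = -1.567000
  k2 = f(0.290000, -2.354430) = -1.387057
  y ← -1.900000 + (0.29/2)·(-1.567000 + (-1.387057)) = -2.328338
s=0.290000, y=-2.328338:
  k1 = f(0.290000, -2.328338) = -1.381056
  k2 = f(0.580000, -2.728844) = -1.260319
  y ← -2.328338 + (0.29/2)·(-1.381056 + (-1.260319)) = -2.711338
s=0.580000, y=-2.711338:
  k1 = f(0.580000, -2.711338) = -1.256293
  k2 = f(0.870000, -3.075663) = -1.180818
  y ← -2.711338 + (0.29/2)·(-1.256293 + (-1.180818)) = -3.064719
y(0.87) ≈ -3.0647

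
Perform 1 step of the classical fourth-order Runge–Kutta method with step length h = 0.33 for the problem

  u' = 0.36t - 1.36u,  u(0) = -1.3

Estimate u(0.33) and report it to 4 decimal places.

RK4: k1 = f(t_n, u_n); k2 = f(t_n + h/2, u_n + (h/2)·k1); k3 = f(t_n + h/2, u_n + (h/2)·k2); k4 = f(t_n + h, u_n + h·k3); u_{n+1} = u_n + (h/6)·(k1 + 2k2 + 2k3 + k4).
t=0.000000, u=-1.300000:
  k1 = f(0.000000, -1.300000) = 1.768000
  k2 = f(0.165000, -1.008280) = 1.430661
  k3 = f(0.165000, -1.063941) = 1.506360
  k4 = f(0.330000, -0.802901) = 1.210746
  u ← -1.300000 + (0.33/6)·(k1 + 2k2 + 2k3 + k4) = -0.813097
u(0.33) ≈ -0.8131

-0.8131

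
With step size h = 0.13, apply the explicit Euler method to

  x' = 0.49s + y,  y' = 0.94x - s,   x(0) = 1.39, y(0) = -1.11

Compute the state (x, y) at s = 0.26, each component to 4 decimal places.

1.1318, -0.8048

Euler on (x,y): x_{n+1} = x_n + h·x', y_{n+1} = y_n + h·y'.
0.000000: (1.390000, -1.110000); f=(-1.110000, 1.306600) → (1.245700, -0.940142)
0.130000: (1.245700, -0.940142); f=(-0.876442, 1.040958) → (1.131763, -0.804817)
(x(0.26), y(0.26)) ≈ (1.1318, -0.8048)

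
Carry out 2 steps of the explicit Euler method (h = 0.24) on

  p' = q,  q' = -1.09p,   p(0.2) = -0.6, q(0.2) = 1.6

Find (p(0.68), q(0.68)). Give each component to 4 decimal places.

0.2057, 1.8135

Euler on (p,q): p_{n+1} = p_n + h·p', q_{n+1} = q_n + h·q'.
0.200000: (-0.600000, 1.600000); f=(1.600000, 0.654000) → (-0.216000, 1.756960)
0.440000: (-0.216000, 1.756960); f=(1.756960, 0.235440) → (0.205670, 1.813466)
(p(0.68), q(0.68)) ≈ (0.2057, 1.8135)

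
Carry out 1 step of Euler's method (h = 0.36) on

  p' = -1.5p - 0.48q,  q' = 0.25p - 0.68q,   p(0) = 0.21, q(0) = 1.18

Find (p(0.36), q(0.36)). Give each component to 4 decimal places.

-0.1073, 0.9100

Euler on (p,q): p_{n+1} = p_n + h·p', q_{n+1} = q_n + h·q'.
0.000000: (0.210000, 1.180000); f=(-0.881400, -0.749900) → (-0.107304, 0.910036)
(p(0.36), q(0.36)) ≈ (-0.1073, 0.9100)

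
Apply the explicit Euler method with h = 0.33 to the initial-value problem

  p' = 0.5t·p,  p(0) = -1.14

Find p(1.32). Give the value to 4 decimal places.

Euler: p_{n+1} = p_n + h·f(t_n, p_n).
t=0.000000, p=-1.140000: f=0.000000 → p ← -1.140000 + 0.33·0.000000 = -1.140000
t=0.330000, p=-1.140000: f=-0.188100 → p ← -1.140000 + 0.33·(-0.188100) = -1.202073
t=0.660000, p=-1.202073: f=-0.396684 → p ← -1.202073 + 0.33·(-0.396684) = -1.332979
t=0.990000, p=-1.332979: f=-0.659824 → p ← -1.332979 + 0.33·(-0.659824) = -1.550721
p(1.32) ≈ -1.5507

-1.5507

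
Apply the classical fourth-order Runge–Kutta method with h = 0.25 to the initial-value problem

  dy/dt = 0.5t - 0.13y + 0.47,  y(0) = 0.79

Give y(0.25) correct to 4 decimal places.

RK4: k1 = f(t_n, y_n); k2 = f(t_n + h/2, y_n + (h/2)·k1); k3 = f(t_n + h/2, y_n + (h/2)·k2); k4 = f(t_n + h, y_n + h·k3); y_{n+1} = y_n + (h/6)·(k1 + 2k2 + 2k3 + k4).
t=0.000000, y=0.790000:
  k1 = f(0.000000, 0.790000) = 0.367300
  k2 = f(0.125000, 0.835913) = 0.423831
  k3 = f(0.125000, 0.842979) = 0.422913
  k4 = f(0.250000, 0.895728) = 0.478555
  y ← 0.790000 + (0.25/6)·(k1 + 2k2 + 2k3 + k4) = 0.895806
y(0.25) ≈ 0.8958

0.8958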